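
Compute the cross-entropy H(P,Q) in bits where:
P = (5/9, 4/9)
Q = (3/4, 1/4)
1.1195 bits

Cross-entropy: H(P,Q) = -Σ p(x) log q(x)

Alternatively: H(P,Q) = H(P) + D_KL(P||Q)
H(P) = 0.9911 bits
D_KL(P||Q) = 0.1284 bits

H(P,Q) = 0.9911 + 0.1284 = 1.1195 bits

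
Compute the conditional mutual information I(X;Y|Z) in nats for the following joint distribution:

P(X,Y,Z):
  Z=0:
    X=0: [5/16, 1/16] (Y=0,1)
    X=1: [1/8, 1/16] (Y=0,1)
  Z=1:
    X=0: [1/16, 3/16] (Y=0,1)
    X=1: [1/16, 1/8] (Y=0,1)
0.0115 nats

Conditional mutual information: I(X;Y|Z) = H(X|Z) + H(Y|Z) - H(X,Y|Z)

H(Z) = 0.6853
H(X,Z) = 1.3421 → H(X|Z) = 0.6568
H(Y,Z) = 1.2450 → H(Y|Z) = 0.5597
H(X,Y,Z) = 1.8904 → H(X,Y|Z) = 1.2050

I(X;Y|Z) = 0.6568 + 0.5597 - 1.2050 = 0.0115 nats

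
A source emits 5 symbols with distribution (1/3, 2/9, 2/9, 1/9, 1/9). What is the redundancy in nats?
0.0865 nats

Redundancy measures how far a source is from maximum entropy:
R = H_max - H(X)

Maximum entropy for 5 symbols: H_max = log_e(5) = 1.6094 nats
Actual entropy: H(X) = 1.5230 nats
Redundancy: R = 1.6094 - 1.5230 = 0.0865 nats

This redundancy represents potential for compression: the source could be compressed by 0.0865 nats per symbol.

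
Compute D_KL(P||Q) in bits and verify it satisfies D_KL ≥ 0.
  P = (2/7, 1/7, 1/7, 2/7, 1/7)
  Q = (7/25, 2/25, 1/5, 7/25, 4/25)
0.0435 bits

KL divergence satisfies the Gibbs inequality: D_KL(P||Q) ≥ 0 for all distributions P, Q.

D_KL(P||Q) = Σ p(x) log(p(x)/q(x))
Term by term:
  x=0: 2/7 × log_2[(2/7)/(7/25)] = 0.0083
  x=1: 1/7 × log_2[(1/7)/(2/25)] = 0.1195
  x=2: 1/7 × log_2[(1/7)/(1/5)] = -0.0693
  x=3: 2/7 × log_2[(2/7)/(7/25)] = 0.0083
  x=4: 1/7 × log_2[(1/7)/(4/25)] = -0.0234
D_KL(P||Q) = 0.0435 bits

D_KL(P||Q) = 0.0435 ≥ 0 ✓

This non-negativity is a fundamental property: relative entropy cannot be negative because it measures how different Q is from P.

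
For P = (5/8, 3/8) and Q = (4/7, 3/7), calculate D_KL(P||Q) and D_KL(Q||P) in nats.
D_KL(P||Q) = 0.0059, D_KL(Q||P) = 0.0060

KL divergence is not symmetric: D_KL(P||Q) ≠ D_KL(Q||P) in general.

D_KL(P||Q) = 0.0059 nats
D_KL(Q||P) = 0.0060 nats

No, they are not equal!

This asymmetry is why KL divergence is not a true distance metric.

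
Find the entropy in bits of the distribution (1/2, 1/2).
1.0000 bits

Shannon entropy is H(X) = -Σ p(x) log p(x).

For P = (1/2, 1/2):
H = -1/2 × log_2(1/2) -1/2 × log_2(1/2)
H = 1.0000 bits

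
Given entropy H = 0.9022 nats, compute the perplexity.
2.4650

Perplexity is e^H (or exp(H) for natural log).

H = 0.9022 nats
Perplexity = e^0.9022 = 2.4650

Interpretation: The model's uncertainty is equivalent to choosing uniformly among 2.5 options.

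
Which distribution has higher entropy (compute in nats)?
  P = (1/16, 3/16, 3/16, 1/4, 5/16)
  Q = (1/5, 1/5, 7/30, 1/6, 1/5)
Q

Computing entropies in nats:
H(P) = 1.5111
H(Q) = 1.6039

Distribution Q has higher entropy.

Intuition: The distribution closer to uniform (more spread out) has higher entropy.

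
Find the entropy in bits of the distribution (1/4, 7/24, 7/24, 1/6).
1.9678 bits

Shannon entropy is H(X) = -Σ p(x) log p(x).

For P = (1/4, 7/24, 7/24, 1/6):
H = -1/4 × log_2(1/4) -7/24 × log_2(7/24) -7/24 × log_2(7/24) -1/6 × log_2(1/6)
H = 1.9678 bits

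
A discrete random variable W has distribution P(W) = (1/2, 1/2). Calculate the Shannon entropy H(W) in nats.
0.6931 nats

Shannon entropy is H(X) = -Σ p(x) log p(x).

For P = (1/2, 1/2):
H = -1/2 × log_e(1/2) -1/2 × log_e(1/2)
H = 0.6931 nats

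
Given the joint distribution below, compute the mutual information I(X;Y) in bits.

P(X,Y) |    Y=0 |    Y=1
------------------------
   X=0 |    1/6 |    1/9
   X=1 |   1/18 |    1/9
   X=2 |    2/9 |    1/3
0.0289 bits

Mutual information: I(X;Y) = H(X) + H(Y) - H(X,Y)

Marginals:
P(X) = (5/18, 1/6, 5/9), H(X) = 1.4153 bits
P(Y) = (4/9, 5/9), H(Y) = 0.9911 bits

Joint entropy: H(X,Y) = 2.3774 bits

I(X;Y) = 1.4153 + 0.9911 - 2.3774 = 0.0289 bits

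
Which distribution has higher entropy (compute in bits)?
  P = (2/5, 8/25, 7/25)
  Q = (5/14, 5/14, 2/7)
Q

Computing entropies in bits:
H(P) = 1.5690
H(Q) = 1.5774

Distribution Q has higher entropy.

Intuition: The distribution closer to uniform (more spread out) has higher entropy.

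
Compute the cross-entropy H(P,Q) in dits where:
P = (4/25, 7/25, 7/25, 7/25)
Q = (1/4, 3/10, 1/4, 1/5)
0.6070 dits

Cross-entropy: H(P,Q) = -Σ p(x) log q(x)

Alternatively: H(P,Q) = H(P) + D_KL(P||Q)
H(P) = 0.5917 dits
D_KL(P||Q) = 0.0153 dits

H(P,Q) = 0.5917 + 0.0153 = 0.6070 dits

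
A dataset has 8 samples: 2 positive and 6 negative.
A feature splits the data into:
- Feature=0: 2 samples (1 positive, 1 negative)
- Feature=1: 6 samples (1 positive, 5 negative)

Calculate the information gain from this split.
0.0738 bits

Information Gain = H(Y) - H(Y|Feature)

Before split:
P(positive) = 2/8 = 0.2500
H(Y) = 0.8113 bits

After split:
Feature=0: H = 1.0000 bits (weight = 2/8)
Feature=1: H = 0.6500 bits (weight = 6/8)
H(Y|Feature) = (2/8)×1.0000 + (6/8)×0.6500 = 0.7375 bits

Information Gain = 0.8113 - 0.7375 = 0.0738 bits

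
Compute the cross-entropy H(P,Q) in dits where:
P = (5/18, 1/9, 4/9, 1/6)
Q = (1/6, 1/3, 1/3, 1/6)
0.6109 dits

Cross-entropy: H(P,Q) = -Σ p(x) log q(x)

Alternatively: H(P,Q) = H(P) + D_KL(P||Q)
H(P) = 0.5468 dits
D_KL(P||Q) = 0.0641 dits

H(P,Q) = 0.5468 + 0.0641 = 0.6109 dits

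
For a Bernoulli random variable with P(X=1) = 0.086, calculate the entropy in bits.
0.4230 bits

The binary entropy function is:
H(p) = -p log(p) - (1-p) log(1-p)

H(0.086) = -0.086 × log_2(0.086) - 0.914 × log_2(0.914)
H(0.086) = 0.4230 bits

Note: Binary entropy is maximized at p=0.5 (H=1 bit) and minimized at p=0 or p=1 (H=0).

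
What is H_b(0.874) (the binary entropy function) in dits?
0.1645 dits

The binary entropy function is:
H(p) = -p log(p) - (1-p) log(1-p)

H(0.874) = -0.874 × log_10(0.874) - 0.126 × log_10(0.126)
H(0.874) = 0.1645 dits

Note: Binary entropy is maximized at p=0.5 (H=1 bit) and minimized at p=0 or p=1 (H=0).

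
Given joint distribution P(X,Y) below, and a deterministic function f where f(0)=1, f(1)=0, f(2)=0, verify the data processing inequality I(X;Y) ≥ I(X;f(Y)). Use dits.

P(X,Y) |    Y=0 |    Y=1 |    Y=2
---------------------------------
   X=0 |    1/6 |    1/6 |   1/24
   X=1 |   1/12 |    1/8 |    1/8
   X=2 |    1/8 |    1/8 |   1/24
I(X;Y) = 0.0191, I(X;f(Y)) = 0.0075, inequality holds: 0.0191 ≥ 0.0075

Data Processing Inequality: For any Markov chain X → Y → Z, we have I(X;Y) ≥ I(X;Z).

Here Z = f(Y) is a deterministic function of Y, forming X → Y → Z.

Original I(X;Y) = 0.0191 dits

After applying f:
P(X,Z) where Z=f(Y):
- P(X,Z=0) = P(X,Y=1) + P(X,Y=2)
- P(X,Z=1) = P(X,Y=0)

I(X;Z) = I(X;f(Y)) = 0.0075 dits

Verification: 0.0191 ≥ 0.0075 ✓

Information cannot be created by processing; the function f can only lose information about X.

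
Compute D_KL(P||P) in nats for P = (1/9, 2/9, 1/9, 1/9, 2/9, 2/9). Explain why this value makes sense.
0.0000 nats

KL divergence satisfies the Gibbs inequality: D_KL(P||Q) ≥ 0 for all distributions P, Q.

D_KL(P||Q) = Σ p(x) log(p(x)/q(x))
Each term is p(x) × log_e(p(x)/p(x)) = p(x) × log_e(1) = 0, so the sum is 0.
D_KL(P||Q) = 0.0000 nats

When P = Q, the KL divergence is exactly 0, as there is no 'divergence' between identical distributions.

This non-negativity is a fundamental property: relative entropy cannot be negative because it measures how different Q is from P.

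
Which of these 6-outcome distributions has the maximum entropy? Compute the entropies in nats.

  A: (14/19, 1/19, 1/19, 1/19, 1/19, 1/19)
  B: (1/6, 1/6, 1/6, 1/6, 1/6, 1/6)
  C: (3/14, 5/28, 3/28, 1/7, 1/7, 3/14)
B

For a discrete distribution over n outcomes, entropy is maximized by the uniform distribution.

Computing entropies:
H(A) = 0.9999 nats
H(B) = 1.7918 nats
H(C) = 1.7631 nats

The uniform distribution (where all probabilities equal 1/6) achieves the maximum entropy of log_e(6) = 1.7918 nats.

Distribution B has the highest entropy.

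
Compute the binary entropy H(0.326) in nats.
0.6313 nats

The binary entropy function is:
H(p) = -p log(p) - (1-p) log(1-p)

H(0.326) = -0.326 × log_e(0.326) - 0.674 × log_e(0.674)
H(0.326) = 0.6313 nats

Note: Binary entropy is maximized at p=0.5 (H=1 bit) and minimized at p=0 or p=1 (H=0).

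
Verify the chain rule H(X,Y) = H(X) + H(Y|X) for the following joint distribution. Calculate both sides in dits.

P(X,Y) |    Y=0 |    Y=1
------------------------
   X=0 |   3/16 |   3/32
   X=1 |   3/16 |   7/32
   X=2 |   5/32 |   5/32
H(X,Y) = 0.7653, H(X) = 0.4717, H(Y|X) = 0.2936 (all in dits)

Chain rule: H(X,Y) = H(X) + H(Y|X)

Left side — joint entropy directly:
H(X,Y) = -Σ p(x,y) log p(x,y) = 0.7653 dits

Right side — compute H(Y|X) from the conditional distributions:
P(X) = (9/32, 13/32, 5/16), so H(X) = 0.4717 dits
H(Y|X) = Σ_x P(X=x) · H(Y|X=x):
  P(Y|X=0) = (2/3, 1/3), H(Y|X=0) = 0.2764, weight P(X=0) = 9/32
  P(Y|X=1) = (6/13, 7/13), H(Y|X=1) = 0.2997, weight P(X=1) = 13/32
  P(Y|X=2) = (1/2, 1/2), H(Y|X=2) = 0.3010, weight P(X=2) = 5/16
H(Y|X) = 0.2936 dits

H(X) + H(Y|X) = 0.4717 + 0.2936 = 0.7653 dits

Both sides equal 0.7653 dits. ✓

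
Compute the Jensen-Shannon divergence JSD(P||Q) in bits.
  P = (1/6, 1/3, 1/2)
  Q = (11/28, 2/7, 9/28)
0.0494 bits

Jensen-Shannon divergence is:
JSD(P||Q) = 0.5 × D_KL(P||M) + 0.5 × D_KL(Q||M)
where M = 0.5 × (P + Q) is the mixture distribution.

M = 0.5 × (1/6, 1/3, 1/2) + 0.5 × (11/28, 2/7, 9/28) = (0.279762, 0.309524, 0.410714)

D_KL(P||M) = 0.0530 bits
D_KL(Q||M) = 0.0458 bits

JSD(P||Q) = 0.5 × 0.0530 + 0.5 × 0.0458 = 0.0494 bits

Unlike KL divergence, JSD is symmetric and bounded: 0 ≤ JSD ≤ log(2).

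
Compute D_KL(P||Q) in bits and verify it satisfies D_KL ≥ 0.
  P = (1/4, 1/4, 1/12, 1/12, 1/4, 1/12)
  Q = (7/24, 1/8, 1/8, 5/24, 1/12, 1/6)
0.3484 bits

KL divergence satisfies the Gibbs inequality: D_KL(P||Q) ≥ 0 for all distributions P, Q.

D_KL(P||Q) = Σ p(x) log(p(x)/q(x))
Term by term:
  x=0: 1/4 × log_2[(1/4)/(7/24)] = -0.0556
  x=1: 1/4 × log_2[(1/4)/(1/8)] = 0.2500
  x=2: 1/12 × log_2[(1/12)/(1/8)] = -0.0487
  x=3: 1/12 × log_2[(1/12)/(5/24)] = -0.1102
  x=4: 1/4 × log_2[(1/4)/(1/12)] = 0.3962
  x=5: 1/12 × log_2[(1/12)/(1/6)] = -0.0833
D_KL(P||Q) = 0.3484 bits

D_KL(P||Q) = 0.3484 ≥ 0 ✓

This non-negativity is a fundamental property: relative entropy cannot be negative because it measures how different Q is from P.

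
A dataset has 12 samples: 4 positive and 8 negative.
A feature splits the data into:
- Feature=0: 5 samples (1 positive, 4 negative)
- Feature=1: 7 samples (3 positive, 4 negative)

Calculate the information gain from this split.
0.0428 bits

Information Gain = H(Y) - H(Y|Feature)

Before split:
P(positive) = 4/12 = 0.3333
H(Y) = 0.9183 bits

After split:
Feature=0: H = 0.7219 bits (weight = 5/12)
Feature=1: H = 0.9852 bits (weight = 7/12)
H(Y|Feature) = (5/12)×0.7219 + (7/12)×0.9852 = 0.8755 bits

Information Gain = 0.9183 - 0.8755 = 0.0428 bits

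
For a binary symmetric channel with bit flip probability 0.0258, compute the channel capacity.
0.8271 bits

For a binary symmetric channel (BSC) with error probability p:
Capacity C = 1 - H(p) bits per symbol

where H(p) = -p log₂(p) - (1-p) log₂(1-p) is the binary entropy function.

H(0.0258) = 0.1729 bits
C = 1 - 0.1729 = 0.8271 bits per symbol

This means we can reliably transmit up to 0.8271 bits of information per channel use.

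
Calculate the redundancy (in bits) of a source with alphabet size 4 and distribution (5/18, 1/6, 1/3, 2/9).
0.0453 bits

Redundancy measures how far a source is from maximum entropy:
R = H_max - H(X)

Maximum entropy for 4 symbols: H_max = log_2(4) = 2.0000 bits
Actual entropy: H(X) = 1.9547 bits
Redundancy: R = 2.0000 - 1.9547 = 0.0453 bits

This redundancy represents potential for compression: the source could be compressed by 0.0453 bits per symbol.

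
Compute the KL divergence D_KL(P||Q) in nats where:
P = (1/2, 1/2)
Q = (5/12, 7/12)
0.0141 nats

KL divergence: D_KL(P||Q) = Σ p(x) log(p(x)/q(x))

Computing term by term:
  x=0: 1/2 × log_e[(1/2)/(5/12)] = 1/2 × 0.1823 = 0.0912
  x=1: 1/2 × log_e[(1/2)/(7/12)] = 1/2 × -0.1542 = -0.0771

D_KL(P||Q) = 0.0141 nats

Note: KL divergence is always non-negative and equals 0 iff P = Q.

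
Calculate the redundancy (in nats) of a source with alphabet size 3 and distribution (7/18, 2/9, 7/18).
0.0298 nats

Redundancy measures how far a source is from maximum entropy:
R = H_max - H(X)

Maximum entropy for 3 symbols: H_max = log_e(3) = 1.0986 nats
Actual entropy: H(X) = 1.0688 nats
Redundancy: R = 1.0986 - 1.0688 = 0.0298 nats

This redundancy represents potential for compression: the source could be compressed by 0.0298 nats per symbol.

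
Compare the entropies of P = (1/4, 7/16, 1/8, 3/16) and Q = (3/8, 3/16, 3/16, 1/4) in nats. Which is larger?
Q

Computing entropies in nats:
H(P) = 1.2820
H(Q) = 1.3421

Distribution Q has higher entropy.

Intuition: The distribution closer to uniform (more spread out) has higher entropy.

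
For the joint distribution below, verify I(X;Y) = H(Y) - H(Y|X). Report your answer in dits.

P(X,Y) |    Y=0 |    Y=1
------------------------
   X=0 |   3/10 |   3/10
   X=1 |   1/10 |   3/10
I(X;Y) = 0.0140 dits

Mutual information has multiple equivalent forms:
- I(X;Y) = H(X) - H(X|Y)
- I(X;Y) = H(Y) - H(Y|X)
- I(X;Y) = H(X) + H(Y) - H(X,Y)

Computing all quantities:
H(X) = 0.2923, H(Y) = 0.2923, H(X,Y) = 0.5706
H(X|Y) = 0.2783, H(Y|X) = 0.2783

Verification:
H(X) - H(X|Y) = 0.2923 - 0.2783 = 0.0140
H(Y) - H(Y|X) = 0.2923 - 0.2783 = 0.0140
H(X) + H(Y) - H(X,Y) = 0.2923 + 0.2923 - 0.5706 = 0.0140

All forms give I(X;Y) = 0.0140 dits. ✓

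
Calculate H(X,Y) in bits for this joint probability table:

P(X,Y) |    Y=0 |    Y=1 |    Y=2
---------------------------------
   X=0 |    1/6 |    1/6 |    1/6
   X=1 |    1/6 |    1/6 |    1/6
2.5850 bits

Joint entropy is H(X,Y) = -Σ_{x,y} p(x,y) log p(x,y).

Summing over all non-zero entries:
H(X,Y) = -[1/6·log_2(1/6) + 1/6·log_2(1/6) + 1/6·log_2(1/6) + 1/6·log_2(1/6) + 1/6·log_2(1/6) + 1/6·log_2(1/6)]
H(X,Y) = 2.5850 bits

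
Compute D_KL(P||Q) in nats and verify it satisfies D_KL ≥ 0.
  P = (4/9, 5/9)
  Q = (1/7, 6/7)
0.2635 nats

KL divergence satisfies the Gibbs inequality: D_KL(P||Q) ≥ 0 for all distributions P, Q.

D_KL(P||Q) = Σ p(x) log(p(x)/q(x))
Term by term:
  x=0: 4/9 × log_e[(4/9)/(1/7)] = 0.5044
  x=1: 5/9 × log_e[(5/9)/(6/7)] = -0.2409
D_KL(P||Q) = 0.2635 nats

D_KL(P||Q) = 0.2635 ≥ 0 ✓

This non-negativity is a fundamental property: relative entropy cannot be negative because it measures how different Q is from P.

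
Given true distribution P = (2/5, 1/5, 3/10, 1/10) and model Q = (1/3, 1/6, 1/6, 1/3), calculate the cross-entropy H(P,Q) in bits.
2.0850 bits

Cross-entropy: H(P,Q) = -Σ p(x) log q(x)

Alternatively: H(P,Q) = H(P) + D_KL(P||Q)
H(P) = 1.8464 bits
D_KL(P||Q) = 0.2385 bits

H(P,Q) = 1.8464 + 0.2385 = 2.0850 bits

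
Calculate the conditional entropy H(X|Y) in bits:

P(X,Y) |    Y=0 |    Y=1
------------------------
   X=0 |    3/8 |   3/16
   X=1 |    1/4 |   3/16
0.9818 bits

Using the chain rule: H(X|Y) = H(X,Y) - H(Y)

First, compute H(X,Y) = 1.9363 bits

Marginal P(Y) = (5/8, 3/8)
H(Y) = 0.9544 bits

H(X|Y) = H(X,Y) - H(Y) = 1.9363 - 0.9544 = 0.9818 bits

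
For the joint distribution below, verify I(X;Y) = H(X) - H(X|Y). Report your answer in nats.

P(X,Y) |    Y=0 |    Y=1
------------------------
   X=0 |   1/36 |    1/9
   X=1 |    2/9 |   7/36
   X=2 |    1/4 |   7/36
I(X;Y) = 0.0312 nats

Mutual information has multiple equivalent forms:
- I(X;Y) = H(X) - H(X|Y)
- I(X;Y) = H(Y) - H(Y|X)
- I(X;Y) = H(X) + H(Y) - H(X,Y)

Computing all quantities:
H(X) = 0.9994, H(Y) = 0.6931, H(X,Y) = 1.6613
H(X|Y) = 0.9682, H(Y|X) = 0.6620

Verification:
H(X) - H(X|Y) = 0.9994 - 0.9682 = 0.0312
H(Y) - H(Y|X) = 0.6931 - 0.6620 = 0.0312
H(X) + H(Y) - H(X,Y) = 0.9994 + 0.6931 - 1.6613 = 0.0312

All forms give I(X;Y) = 0.0312 nats. ✓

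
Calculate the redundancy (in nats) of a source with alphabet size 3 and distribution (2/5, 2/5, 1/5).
0.0437 nats

Redundancy measures how far a source is from maximum entropy:
R = H_max - H(X)

Maximum entropy for 3 symbols: H_max = log_e(3) = 1.0986 nats
Actual entropy: H(X) = 1.0549 nats
Redundancy: R = 1.0986 - 1.0549 = 0.0437 nats

This redundancy represents potential for compression: the source could be compressed by 0.0437 nats per symbol.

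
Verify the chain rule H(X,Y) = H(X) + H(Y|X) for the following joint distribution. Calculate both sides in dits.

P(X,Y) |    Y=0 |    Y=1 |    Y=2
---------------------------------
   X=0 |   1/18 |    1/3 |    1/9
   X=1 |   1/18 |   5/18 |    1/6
H(X,Y) = 0.6888, H(X) = 0.3010, H(Y|X) = 0.3877 (all in dits)

Chain rule: H(X,Y) = H(X) + H(Y|X)

Left side — joint entropy directly:
H(X,Y) = -Σ p(x,y) log p(x,y) = 0.6888 dits

Right side — compute H(Y|X) from the conditional distributions:
P(X) = (1/2, 1/2), so H(X) = 0.3010 dits
H(Y|X) = Σ_x P(X=x) · H(Y|X=x):
  P(Y|X=0) = (1/9, 2/3, 2/9), H(Y|X=0) = 0.3686, weight P(X=0) = 1/2
  P(Y|X=1) = (1/9, 5/9, 1/3), H(Y|X=1) = 0.4069, weight P(X=1) = 1/2
H(Y|X) = 0.3877 dits

H(X) + H(Y|X) = 0.3010 + 0.3877 = 0.6888 dits

Both sides equal 0.6888 dits. ✓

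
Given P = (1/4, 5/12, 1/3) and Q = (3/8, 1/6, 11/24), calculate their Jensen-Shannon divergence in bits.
0.0561 bits

Jensen-Shannon divergence is:
JSD(P||Q) = 0.5 × D_KL(P||M) + 0.5 × D_KL(Q||M)
where M = 0.5 × (P + Q) is the mixture distribution.

M = 0.5 × (1/4, 5/12, 1/3) + 0.5 × (3/8, 1/6, 11/24) = (5/16, 7/24, 0.395833)

D_KL(P||M) = 0.0513 bits
D_KL(Q||M) = 0.0610 bits

JSD(P||Q) = 0.5 × 0.0513 + 0.5 × 0.0610 = 0.0561 bits

Unlike KL divergence, JSD is symmetric and bounded: 0 ≤ JSD ≤ log(2).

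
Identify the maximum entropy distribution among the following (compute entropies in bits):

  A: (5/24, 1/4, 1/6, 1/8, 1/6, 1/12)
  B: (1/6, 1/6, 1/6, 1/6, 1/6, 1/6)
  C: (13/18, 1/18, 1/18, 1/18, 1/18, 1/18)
B

For a discrete distribution over n outcomes, entropy is maximized by the uniform distribution.

Computing entropies:
H(A) = 2.5069 bits
H(B) = 2.5850 bits
H(C) = 1.4974 bits

The uniform distribution (where all probabilities equal 1/6) achieves the maximum entropy of log_2(6) = 2.5850 bits.

Distribution B has the highest entropy.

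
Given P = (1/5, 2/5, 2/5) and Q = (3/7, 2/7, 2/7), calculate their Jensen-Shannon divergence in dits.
0.0134 dits

Jensen-Shannon divergence is:
JSD(P||Q) = 0.5 × D_KL(P||M) + 0.5 × D_KL(Q||M)
where M = 0.5 × (P + Q) is the mixture distribution.

M = 0.5 × (1/5, 2/5, 2/5) + 0.5 × (3/7, 2/7, 2/7) = (11/35, 12/35, 12/35)

D_KL(P||M) = 0.0143 dits
D_KL(Q||M) = 0.0125 dits

JSD(P||Q) = 0.5 × 0.0143 + 0.5 × 0.0125 = 0.0134 dits

Unlike KL divergence, JSD is symmetric and bounded: 0 ≤ JSD ≤ log(2).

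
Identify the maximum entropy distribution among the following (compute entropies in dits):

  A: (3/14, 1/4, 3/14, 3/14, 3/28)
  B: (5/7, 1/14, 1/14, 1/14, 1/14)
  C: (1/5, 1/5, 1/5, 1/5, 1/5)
C

For a discrete distribution over n outcomes, entropy is maximized by the uniform distribution.

Computing entropies:
H(A) = 0.6845 dits
H(B) = 0.4318 dits
H(C) = 0.6990 dits

The uniform distribution (where all probabilities equal 1/5) achieves the maximum entropy of log_10(5) = 0.6990 dits.

Distribution C has the highest entropy.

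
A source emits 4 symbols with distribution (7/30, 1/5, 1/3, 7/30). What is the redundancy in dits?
0.0083 dits

Redundancy measures how far a source is from maximum entropy:
R = H_max - H(X)

Maximum entropy for 4 symbols: H_max = log_10(4) = 0.6021 dits
Actual entropy: H(X) = 0.5938 dits
Redundancy: R = 0.6021 - 0.5938 = 0.0083 dits

This redundancy represents potential for compression: the source could be compressed by 0.0083 dits per symbol.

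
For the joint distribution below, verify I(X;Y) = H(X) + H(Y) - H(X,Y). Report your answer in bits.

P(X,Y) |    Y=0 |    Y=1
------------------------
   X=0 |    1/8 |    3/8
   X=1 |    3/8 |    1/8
I(X;Y) = 0.1887 bits

Mutual information has multiple equivalent forms:
- I(X;Y) = H(X) - H(X|Y)
- I(X;Y) = H(Y) - H(Y|X)
- I(X;Y) = H(X) + H(Y) - H(X,Y)

Computing all quantities:
H(X) = 1.0000, H(Y) = 1.0000, H(X,Y) = 1.8113
H(X|Y) = 0.8113, H(Y|X) = 0.8113

Verification:
H(X) - H(X|Y) = 1.0000 - 0.8113 = 0.1887
H(Y) - H(Y|X) = 1.0000 - 0.8113 = 0.1887
H(X) + H(Y) - H(X,Y) = 1.0000 + 1.0000 - 1.8113 = 0.1887

All forms give I(X;Y) = 0.1887 bits. ✓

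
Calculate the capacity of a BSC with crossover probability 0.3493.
0.0666 bits

For a binary symmetric channel (BSC) with error probability p:
Capacity C = 1 - H(p) bits per symbol

where H(p) = -p log₂(p) - (1-p) log₂(1-p) is the binary entropy function.

H(0.3493) = 0.9334 bits
C = 1 - 0.9334 = 0.0666 bits per symbol

This means we can reliably transmit up to 0.0666 bits of information per channel use.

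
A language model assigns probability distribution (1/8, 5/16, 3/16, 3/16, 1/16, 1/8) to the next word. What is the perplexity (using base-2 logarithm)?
5.3891

Perplexity is 2^H (or exp(H) for natural log).

First, H = -Σ p log p = 2.4300 bits
Perplexity = 2^2.4300 = 5.3891

Interpretation: The model's uncertainty is equivalent to choosing uniformly among 5.4 options.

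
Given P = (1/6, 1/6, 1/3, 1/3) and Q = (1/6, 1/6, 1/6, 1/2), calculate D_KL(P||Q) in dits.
0.0416 dits

KL divergence: D_KL(P||Q) = Σ p(x) log(p(x)/q(x))

Computing term by term:
  x=0: 1/6 × log_10[(1/6)/(1/6)] = 1/6 × 0.0000 = 0.0000
  x=1: 1/6 × log_10[(1/6)/(1/6)] = 1/6 × 0.0000 = 0.0000
  x=2: 1/3 × log_10[(1/3)/(1/6)] = 1/3 × 0.3010 = 0.1003
  x=3: 1/3 × log_10[(1/3)/(1/2)] = 1/3 × -0.1761 = -0.0587

D_KL(P||Q) = 0.0416 dits

Note: KL divergence is always non-negative and equals 0 iff P = Q.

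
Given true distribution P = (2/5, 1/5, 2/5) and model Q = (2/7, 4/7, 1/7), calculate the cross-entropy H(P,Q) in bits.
2.0074 bits

Cross-entropy: H(P,Q) = -Σ p(x) log q(x)

Alternatively: H(P,Q) = H(P) + D_KL(P||Q)
H(P) = 1.5219 bits
D_KL(P||Q) = 0.4854 bits

H(P,Q) = 1.5219 + 0.4854 = 2.0074 bits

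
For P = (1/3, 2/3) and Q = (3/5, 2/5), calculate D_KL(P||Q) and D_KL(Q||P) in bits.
D_KL(P||Q) = 0.2086, D_KL(Q||P) = 0.2140

KL divergence is not symmetric: D_KL(P||Q) ≠ D_KL(Q||P) in general.

D_KL(P||Q) = 0.2086 bits
D_KL(Q||P) = 0.2140 bits

No, they are not equal!

This asymmetry is why KL divergence is not a true distance metric.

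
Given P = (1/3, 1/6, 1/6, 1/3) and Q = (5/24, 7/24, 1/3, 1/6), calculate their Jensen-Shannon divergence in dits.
0.0192 dits

Jensen-Shannon divergence is:
JSD(P||Q) = 0.5 × D_KL(P||M) + 0.5 × D_KL(Q||M)
where M = 0.5 × (P + Q) is the mixture distribution.

M = 0.5 × (1/3, 1/6, 1/6, 1/3) + 0.5 × (5/24, 7/24, 1/3, 1/6) = (0.270833, 0.229167, 1/4, 1/4)

D_KL(P||M) = 0.0193 dits
D_KL(Q||M) = 0.0191 dits

JSD(P||Q) = 0.5 × 0.0193 + 0.5 × 0.0191 = 0.0192 dits

Unlike KL divergence, JSD is symmetric and bounded: 0 ≤ JSD ≤ log(2).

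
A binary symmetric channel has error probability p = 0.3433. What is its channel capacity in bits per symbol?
0.0721 bits

For a binary symmetric channel (BSC) with error probability p:
Capacity C = 1 - H(p) bits per symbol

where H(p) = -p log₂(p) - (1-p) log₂(1-p) is the binary entropy function.

H(0.3433) = 0.9279 bits
C = 1 - 0.9279 = 0.0721 bits per symbol

This means we can reliably transmit up to 0.0721 bits of information per channel use.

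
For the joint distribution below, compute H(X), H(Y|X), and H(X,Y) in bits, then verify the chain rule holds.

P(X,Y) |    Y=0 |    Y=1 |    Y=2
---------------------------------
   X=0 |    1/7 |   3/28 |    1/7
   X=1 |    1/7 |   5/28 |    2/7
H(X,Y) = 2.5086, H(X) = 0.9666, H(Y|X) = 1.5420 (all in bits)

Chain rule: H(X,Y) = H(X) + H(Y|X)

Left side — joint entropy directly:
H(X,Y) = -Σ p(x,y) log p(x,y) = 2.5086 bits

Right side — compute H(Y|X) from the conditional distributions:
P(X) = (11/28, 17/28), so H(X) = 0.9666 bits
H(Y|X) = Σ_x P(X=x) · H(Y|X=x):
  P(Y|X=0) = (4/11, 3/11, 4/11), H(Y|X=0) = 1.5726, weight P(X=0) = 11/28
  P(Y|X=1) = (4/17, 5/17, 8/17), H(Y|X=1) = 1.5222, weight P(X=1) = 17/28
H(Y|X) = 1.5420 bits

H(X) + H(Y|X) = 0.9666 + 1.5420 = 2.5086 bits

Both sides equal 2.5086 bits. ✓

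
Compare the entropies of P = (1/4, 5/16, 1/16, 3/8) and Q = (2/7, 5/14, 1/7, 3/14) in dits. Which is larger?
Q

Computing entropies in dits:
H(P) = 0.5434
H(Q) = 0.5792

Distribution Q has higher entropy.

Intuition: The distribution closer to uniform (more spread out) has higher entropy.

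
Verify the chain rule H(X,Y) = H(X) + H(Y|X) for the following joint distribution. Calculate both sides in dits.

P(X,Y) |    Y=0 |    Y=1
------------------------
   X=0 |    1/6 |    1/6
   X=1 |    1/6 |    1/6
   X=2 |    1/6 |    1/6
H(X,Y) = 0.7782, H(X) = 0.4771, H(Y|X) = 0.3010 (all in dits)

Chain rule: H(X,Y) = H(X) + H(Y|X)

Left side — joint entropy directly:
H(X,Y) = -Σ p(x,y) log p(x,y) = 0.7782 dits

Right side — compute H(Y|X) from the conditional distributions:
P(X) = (1/3, 1/3, 1/3), so H(X) = 0.4771 dits
H(Y|X) = Σ_x P(X=x) · H(Y|X=x):
  P(Y|X=0) = (1/2, 1/2), H(Y|X=0) = 0.3010, weight P(X=0) = 1/3
  P(Y|X=1) = (1/2, 1/2), H(Y|X=1) = 0.3010, weight P(X=1) = 1/3
  P(Y|X=2) = (1/2, 1/2), H(Y|X=2) = 0.3010, weight P(X=2) = 1/3
H(Y|X) = 0.3010 dits

H(X) + H(Y|X) = 0.4771 + 0.3010 = 0.7782 dits

Both sides equal 0.7782 dits. ✓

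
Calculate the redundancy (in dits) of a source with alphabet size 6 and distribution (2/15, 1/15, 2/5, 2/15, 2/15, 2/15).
0.0739 dits

Redundancy measures how far a source is from maximum entropy:
R = H_max - H(X)

Maximum entropy for 6 symbols: H_max = log_10(6) = 0.7782 dits
Actual entropy: H(X) = 0.7043 dits
Redundancy: R = 0.7782 - 0.7043 = 0.0739 dits

This redundancy represents potential for compression: the source could be compressed by 0.0739 dits per symbol.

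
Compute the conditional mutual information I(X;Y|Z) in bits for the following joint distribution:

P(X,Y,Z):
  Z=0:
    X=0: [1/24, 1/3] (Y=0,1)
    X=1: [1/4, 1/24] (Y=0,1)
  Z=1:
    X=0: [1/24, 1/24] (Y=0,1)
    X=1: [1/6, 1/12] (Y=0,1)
0.3031 bits

Conditional mutual information: I(X;Y|Z) = H(X|Z) + H(Y|Z) - H(X,Y|Z)

H(Z) = 0.9183
H(X,Z) = 1.8479 → H(X|Z) = 0.9296
H(Y,Z) = 1.8956 → H(Y|Z) = 0.9773
H(X,Y,Z) = 2.5221 → H(X,Y|Z) = 1.6038

I(X;Y|Z) = 0.9296 + 0.9773 - 1.6038 = 0.3031 bits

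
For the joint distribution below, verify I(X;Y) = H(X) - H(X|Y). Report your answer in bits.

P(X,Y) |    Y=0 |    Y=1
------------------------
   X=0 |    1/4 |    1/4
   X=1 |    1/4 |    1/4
I(X;Y) = 0.0000 bits

Mutual information has multiple equivalent forms:
- I(X;Y) = H(X) - H(X|Y)
- I(X;Y) = H(Y) - H(Y|X)
- I(X;Y) = H(X) + H(Y) - H(X,Y)

Computing all quantities:
H(X) = 1.0000, H(Y) = 1.0000, H(X,Y) = 2.0000
H(X|Y) = 1.0000, H(Y|X) = 1.0000

Verification:
H(X) - H(X|Y) = 1.0000 - 1.0000 = 0.0000
H(Y) - H(Y|X) = 1.0000 - 1.0000 = 0.0000
H(X) + H(Y) - H(X,Y) = 1.0000 + 1.0000 - 2.0000 = 0.0000

All forms give I(X;Y) = 0.0000 bits. ✓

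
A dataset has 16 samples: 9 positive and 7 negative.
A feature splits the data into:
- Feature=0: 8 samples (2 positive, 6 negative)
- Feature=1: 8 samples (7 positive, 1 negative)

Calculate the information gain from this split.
0.3113 bits

Information Gain = H(Y) - H(Y|Feature)

Before split:
P(positive) = 9/16 = 0.5625
H(Y) = 0.9887 bits

After split:
Feature=0: H = 0.8113 bits (weight = 8/16)
Feature=1: H = 0.5436 bits (weight = 8/16)
H(Y|Feature) = (8/16)×0.8113 + (8/16)×0.5436 = 0.6774 bits

Information Gain = 0.9887 - 0.6774 = 0.3113 bits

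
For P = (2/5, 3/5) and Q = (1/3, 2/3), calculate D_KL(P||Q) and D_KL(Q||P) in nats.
D_KL(P||Q) = 0.0097, D_KL(Q||P) = 0.0095

KL divergence is not symmetric: D_KL(P||Q) ≠ D_KL(Q||P) in general.

D_KL(P||Q) = 0.0097 nats
D_KL(Q||P) = 0.0095 nats

No, they are not equal!

This asymmetry is why KL divergence is not a true distance metric.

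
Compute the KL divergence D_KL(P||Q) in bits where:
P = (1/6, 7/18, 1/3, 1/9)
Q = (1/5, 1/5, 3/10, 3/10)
0.2207 bits

KL divergence: D_KL(P||Q) = Σ p(x) log(p(x)/q(x))

Computing term by term:
  x=0: 1/6 × log_2[(1/6)/(1/5)] = 1/6 × -0.2630 = -0.0438
  x=1: 7/18 × log_2[(7/18)/(1/5)] = 7/18 × 0.9594 = 0.3731
  x=2: 1/3 × log_2[(1/3)/(3/10)] = 1/3 × 0.1520 = 0.0507
  x=3: 1/9 × log_2[(1/9)/(3/10)] = 1/9 × -1.4330 = -0.1592

D_KL(P||Q) = 0.2207 bits

Note: KL divergence is always non-negative and equals 0 iff P = Q.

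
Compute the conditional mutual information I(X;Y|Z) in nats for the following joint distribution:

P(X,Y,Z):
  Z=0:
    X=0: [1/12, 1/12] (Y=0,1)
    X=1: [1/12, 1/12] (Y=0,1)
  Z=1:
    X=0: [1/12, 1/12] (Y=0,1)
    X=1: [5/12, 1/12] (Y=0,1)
0.0341 nats

Conditional mutual information: I(X;Y|Z) = H(X|Z) + H(Y|Z) - H(X,Y|Z)

H(Z) = 0.6365
H(X,Z) = 1.2425 → H(X|Z) = 0.6059
H(Y,Z) = 1.2425 → H(Y|Z) = 0.6059
H(X,Y,Z) = 1.8143 → H(X,Y|Z) = 1.1778

I(X;Y|Z) = 0.6059 + 0.6059 - 1.1778 = 0.0341 nats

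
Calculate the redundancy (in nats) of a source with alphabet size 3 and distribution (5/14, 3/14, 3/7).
0.0377 nats

Redundancy measures how far a source is from maximum entropy:
R = H_max - H(X)

Maximum entropy for 3 symbols: H_max = log_e(3) = 1.0986 nats
Actual entropy: H(X) = 1.0609 nats
Redundancy: R = 1.0986 - 1.0609 = 0.0377 nats

This redundancy represents potential for compression: the source could be compressed by 0.0377 nats per symbol.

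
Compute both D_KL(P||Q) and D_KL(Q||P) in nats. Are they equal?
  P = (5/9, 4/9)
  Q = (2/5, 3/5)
D_KL(P||Q) = 0.0491, D_KL(Q||P) = 0.0487

KL divergence is not symmetric: D_KL(P||Q) ≠ D_KL(Q||P) in general.

D_KL(P||Q) = 0.0491 nats
D_KL(Q||P) = 0.0487 nats

No, they are not equal!

This asymmetry is why KL divergence is not a true distance metric.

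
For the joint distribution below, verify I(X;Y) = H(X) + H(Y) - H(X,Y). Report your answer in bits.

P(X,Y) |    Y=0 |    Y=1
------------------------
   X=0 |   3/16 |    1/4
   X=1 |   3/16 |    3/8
I(X;Y) = 0.0069 bits

Mutual information has multiple equivalent forms:
- I(X;Y) = H(X) - H(X|Y)
- I(X;Y) = H(Y) - H(Y|X)
- I(X;Y) = H(X) + H(Y) - H(X,Y)

Computing all quantities:
H(X) = 0.9887, H(Y) = 0.9544, H(X,Y) = 1.9363
H(X|Y) = 0.9818, H(Y|X) = 0.9476

Verification:
H(X) - H(X|Y) = 0.9887 - 0.9818 = 0.0069
H(Y) - H(Y|X) = 0.9544 - 0.9476 = 0.0069
H(X) + H(Y) - H(X,Y) = 0.9887 + 0.9544 - 1.9363 = 0.0069

All forms give I(X;Y) = 0.0069 bits. ✓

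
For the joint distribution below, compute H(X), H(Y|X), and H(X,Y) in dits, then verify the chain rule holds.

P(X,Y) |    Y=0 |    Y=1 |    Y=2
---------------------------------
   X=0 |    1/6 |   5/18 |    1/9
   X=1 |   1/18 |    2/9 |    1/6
H(X,Y) = 0.7348, H(X) = 0.2983, H(Y|X) = 0.4365 (all in dits)

Chain rule: H(X,Y) = H(X) + H(Y|X)

Left side — joint entropy directly:
H(X,Y) = -Σ p(x,y) log p(x,y) = 0.7348 dits

Right side — compute H(Y|X) from the conditional distributions:
P(X) = (5/9, 4/9), so H(X) = 0.2983 dits
H(Y|X) = Σ_x P(X=x) · H(Y|X=x):
  P(Y|X=0) = (3/10, 1/2, 1/5), H(Y|X=0) = 0.4472, weight P(X=0) = 5/9
  P(Y|X=1) = (1/8, 1/2, 3/8), H(Y|X=1) = 0.4231, weight P(X=1) = 4/9
H(Y|X) = 0.4365 dits

H(X) + H(Y|X) = 0.2983 + 0.4365 = 0.7348 dits

Both sides equal 0.7348 dits. ✓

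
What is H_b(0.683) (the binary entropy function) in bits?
0.9011 bits

The binary entropy function is:
H(p) = -p log(p) - (1-p) log(1-p)

H(0.683) = -0.683 × log_2(0.683) - 0.317 × log_2(0.317)
H(0.683) = 0.9011 bits

Note: Binary entropy is maximized at p=0.5 (H=1 bit) and minimized at p=0 or p=1 (H=0).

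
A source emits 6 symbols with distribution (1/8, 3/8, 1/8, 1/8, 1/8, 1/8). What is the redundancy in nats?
0.1243 nats

Redundancy measures how far a source is from maximum entropy:
R = H_max - H(X)

Maximum entropy for 6 symbols: H_max = log_e(6) = 1.7918 nats
Actual entropy: H(X) = 1.6675 nats
Redundancy: R = 1.7918 - 1.6675 = 0.1243 nats

This redundancy represents potential for compression: the source could be compressed by 0.1243 nats per symbol.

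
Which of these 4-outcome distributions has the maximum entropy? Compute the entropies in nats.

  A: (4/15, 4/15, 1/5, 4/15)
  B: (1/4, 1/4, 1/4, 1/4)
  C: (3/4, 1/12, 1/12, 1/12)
B

For a discrete distribution over n outcomes, entropy is maximized by the uniform distribution.

Computing entropies:
H(A) = 1.3793 nats
H(B) = 1.3863 nats
H(C) = 0.8370 nats

The uniform distribution (where all probabilities equal 1/4) achieves the maximum entropy of log_e(4) = 1.3863 nats.

Distribution B has the highest entropy.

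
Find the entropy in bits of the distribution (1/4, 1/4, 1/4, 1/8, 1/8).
2.2500 bits

Shannon entropy is H(X) = -Σ p(x) log p(x).

For P = (1/4, 1/4, 1/4, 1/8, 1/8):
H = -1/4 × log_2(1/4) -1/4 × log_2(1/4) -1/4 × log_2(1/4) -1/8 × log_2(1/8) -1/8 × log_2(1/8)
H = 2.2500 bits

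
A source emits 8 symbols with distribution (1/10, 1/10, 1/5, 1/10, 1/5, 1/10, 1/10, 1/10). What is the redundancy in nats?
0.0541 nats

Redundancy measures how far a source is from maximum entropy:
R = H_max - H(X)

Maximum entropy for 8 symbols: H_max = log_e(8) = 2.0794 nats
Actual entropy: H(X) = 2.0253 nats
Redundancy: R = 2.0794 - 2.0253 = 0.0541 nats

This redundancy represents potential for compression: the source could be compressed by 0.0541 nats per symbol.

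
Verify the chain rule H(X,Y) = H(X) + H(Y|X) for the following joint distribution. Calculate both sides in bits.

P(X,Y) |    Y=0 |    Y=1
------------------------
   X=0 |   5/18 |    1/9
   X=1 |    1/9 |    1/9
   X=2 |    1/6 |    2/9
H(X,Y) = 2.4830, H(X) = 1.5420, H(Y|X) = 0.9410 (all in bits)

Chain rule: H(X,Y) = H(X) + H(Y|X)

Left side — joint entropy directly:
H(X,Y) = -Σ p(x,y) log p(x,y) = 2.4830 bits

Right side — compute H(Y|X) from the conditional distributions:
P(X) = (7/18, 2/9, 7/18), so H(X) = 1.5420 bits
H(Y|X) = Σ_x P(X=x) · H(Y|X=x):
  P(Y|X=0) = (5/7, 2/7), H(Y|X=0) = 0.8631, weight P(X=0) = 7/18
  P(Y|X=1) = (1/2, 1/2), H(Y|X=1) = 1.0000, weight P(X=1) = 2/9
  P(Y|X=2) = (3/7, 4/7), H(Y|X=2) = 0.9852, weight P(X=2) = 7/18
H(Y|X) = 0.9410 bits

H(X) + H(Y|X) = 1.5420 + 0.9410 = 2.4830 bits

Both sides equal 2.4830 bits. ✓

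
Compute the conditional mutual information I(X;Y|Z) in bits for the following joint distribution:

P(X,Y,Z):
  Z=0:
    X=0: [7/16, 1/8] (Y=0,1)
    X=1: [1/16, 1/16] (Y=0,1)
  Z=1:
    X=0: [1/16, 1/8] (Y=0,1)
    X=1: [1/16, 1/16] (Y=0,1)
0.0326 bits

Conditional mutual information: I(X;Y|Z) = H(X|Z) + H(Y|Z) - H(X,Y|Z)

H(Z) = 0.8960
H(X,Z) = 1.6697 → H(X|Z) = 0.7737
H(Y,Z) = 1.7806 → H(Y|Z) = 0.8846
H(X,Y,Z) = 2.5218 → H(X,Y|Z) = 1.6257

I(X;Y|Z) = 0.7737 + 0.8846 - 1.6257 = 0.0326 bits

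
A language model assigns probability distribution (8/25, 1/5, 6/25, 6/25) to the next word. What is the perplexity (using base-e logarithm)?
3.9413

Perplexity is e^H (or exp(H) for natural log).

First, H = -Σ p log p = 1.3715 nats
Perplexity = e^1.3715 = 3.9413

Interpretation: The model's uncertainty is equivalent to choosing uniformly among 3.9 options.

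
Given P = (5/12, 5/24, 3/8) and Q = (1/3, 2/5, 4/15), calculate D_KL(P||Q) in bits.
0.1225 bits

KL divergence: D_KL(P||Q) = Σ p(x) log(p(x)/q(x))

Computing term by term:
  x=0: 5/12 × log_2[(5/12)/(1/3)] = 5/12 × 0.3219 = 0.1341
  x=1: 5/24 × log_2[(5/24)/(2/5)] = 5/24 × -0.9411 = -0.1961
  x=2: 3/8 × log_2[(3/8)/(4/15)] = 3/8 × 0.4919 = 0.1844

D_KL(P||Q) = 0.1225 bits

Note: KL divergence is always non-negative and equals 0 iff P = Q.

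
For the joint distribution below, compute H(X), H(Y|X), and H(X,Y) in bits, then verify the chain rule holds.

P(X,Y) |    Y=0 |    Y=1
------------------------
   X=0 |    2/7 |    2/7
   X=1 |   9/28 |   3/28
H(X,Y) = 1.9043, H(X) = 0.9852, H(Y|X) = 0.9191 (all in bits)

Chain rule: H(X,Y) = H(X) + H(Y|X)

Left side — joint entropy directly:
H(X,Y) = -Σ p(x,y) log p(x,y) = 1.9043 bits

Right side — compute H(Y|X) from the conditional distributions:
P(X) = (4/7, 3/7), so H(X) = 0.9852 bits
H(Y|X) = Σ_x P(X=x) · H(Y|X=x):
  P(Y|X=0) = (1/2, 1/2), H(Y|X=0) = 1.0000, weight P(X=0) = 4/7
  P(Y|X=1) = (3/4, 1/4), H(Y|X=1) = 0.8113, weight P(X=1) = 3/7
H(Y|X) = 0.9191 bits

H(X) + H(Y|X) = 0.9852 + 0.9191 = 1.9043 bits

Both sides equal 1.9043 bits. ✓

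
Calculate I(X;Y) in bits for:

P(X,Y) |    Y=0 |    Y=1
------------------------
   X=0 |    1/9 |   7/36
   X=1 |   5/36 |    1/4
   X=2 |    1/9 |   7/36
0.0000 bits

Mutual information: I(X;Y) = H(X) + H(Y) - H(X,Y)

Marginals:
P(X) = (11/36, 7/18, 11/36), H(X) = 1.5752 bits
P(Y) = (13/36, 23/36), H(Y) = 0.9436 bits

Joint entropy: H(X,Y) = 2.5188 bits

I(X;Y) = 1.5752 + 0.9436 - 2.5188 = 0.0000 bits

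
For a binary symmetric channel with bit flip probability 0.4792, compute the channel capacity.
0.0012 bits

For a binary symmetric channel (BSC) with error probability p:
Capacity C = 1 - H(p) bits per symbol

where H(p) = -p log₂(p) - (1-p) log₂(1-p) is the binary entropy function.

H(0.4792) = 0.9988 bits
C = 1 - 0.9988 = 0.0012 bits per symbol

This means we can reliably transmit up to 0.0012 bits of information per channel use.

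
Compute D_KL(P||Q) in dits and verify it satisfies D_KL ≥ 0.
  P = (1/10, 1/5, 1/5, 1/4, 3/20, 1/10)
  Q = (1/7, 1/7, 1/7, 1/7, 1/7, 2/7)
0.0613 dits

KL divergence satisfies the Gibbs inequality: D_KL(P||Q) ≥ 0 for all distributions P, Q.

D_KL(P||Q) = Σ p(x) log(p(x)/q(x))
Term by term:
  x=0: 1/10 × log_10[(1/10)/(1/7)] = -0.0155
  x=1: 1/5 × log_10[(1/5)/(1/7)] = 0.0292
  x=2: 1/5 × log_10[(1/5)/(1/7)] = 0.0292
  x=3: 1/4 × log_10[(1/4)/(1/7)] = 0.0608
  x=4: 3/20 × log_10[(3/20)/(1/7)] = 0.0032
  x=5: 1/10 × log_10[(1/10)/(2/7)] = -0.0456
D_KL(P||Q) = 0.0613 dits

D_KL(P||Q) = 0.0613 ≥ 0 ✓

This non-negativity is a fundamental property: relative entropy cannot be negative because it measures how different Q is from P.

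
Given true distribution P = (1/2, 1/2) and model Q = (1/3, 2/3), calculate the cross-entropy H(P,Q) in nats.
0.7520 nats

Cross-entropy: H(P,Q) = -Σ p(x) log q(x)

Alternatively: H(P,Q) = H(P) + D_KL(P||Q)
H(P) = 0.6931 nats
D_KL(P||Q) = 0.0589 nats

H(P,Q) = 0.6931 + 0.0589 = 0.7520 nats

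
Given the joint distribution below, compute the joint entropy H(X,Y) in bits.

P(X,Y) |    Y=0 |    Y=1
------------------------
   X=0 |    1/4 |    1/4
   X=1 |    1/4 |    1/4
2.0000 bits

Joint entropy is H(X,Y) = -Σ_{x,y} p(x,y) log p(x,y).

Summing over all non-zero entries:
H(X,Y) = -[1/4·log_2(1/4) + 1/4·log_2(1/4) + 1/4·log_2(1/4) + 1/4·log_2(1/4)]
H(X,Y) = 2.0000 bits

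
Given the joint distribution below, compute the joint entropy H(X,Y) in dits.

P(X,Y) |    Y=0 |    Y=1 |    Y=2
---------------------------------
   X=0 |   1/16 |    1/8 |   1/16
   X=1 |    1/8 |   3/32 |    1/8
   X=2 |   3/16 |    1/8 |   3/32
0.9311 dits

Joint entropy is H(X,Y) = -Σ_{x,y} p(x,y) log p(x,y).

Summing over all non-zero entries:
H(X,Y) = -[1/16·log_10(1/16) + 1/8·log_10(1/8) + 1/16·log_10(1/16) + 1/8·log_10(1/8) + 3/32·log_10(3/32) + 1/8·log_10(1/8) + 3/16·log_10(3/16) + 1/8·log_10(1/8) + 3/32·log_10(3/32)]
H(X,Y) = 0.9311 dits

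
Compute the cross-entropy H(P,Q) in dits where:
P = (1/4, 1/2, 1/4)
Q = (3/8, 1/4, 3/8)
0.5140 dits

Cross-entropy: H(P,Q) = -Σ p(x) log q(x)

Alternatively: H(P,Q) = H(P) + D_KL(P||Q)
H(P) = 0.4515 dits
D_KL(P||Q) = 0.0625 dits

H(P,Q) = 0.4515 + 0.0625 = 0.5140 dits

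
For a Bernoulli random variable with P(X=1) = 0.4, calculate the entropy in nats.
0.6730 nats

The binary entropy function is:
H(p) = -p log(p) - (1-p) log(1-p)

H(0.4) = -0.4 × log_e(0.4) - 0.6 × log_e(0.6)
H(0.4) = 0.6730 nats

Note: Binary entropy is maximized at p=0.5 (H=1 bit) and minimized at p=0 or p=1 (H=0).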